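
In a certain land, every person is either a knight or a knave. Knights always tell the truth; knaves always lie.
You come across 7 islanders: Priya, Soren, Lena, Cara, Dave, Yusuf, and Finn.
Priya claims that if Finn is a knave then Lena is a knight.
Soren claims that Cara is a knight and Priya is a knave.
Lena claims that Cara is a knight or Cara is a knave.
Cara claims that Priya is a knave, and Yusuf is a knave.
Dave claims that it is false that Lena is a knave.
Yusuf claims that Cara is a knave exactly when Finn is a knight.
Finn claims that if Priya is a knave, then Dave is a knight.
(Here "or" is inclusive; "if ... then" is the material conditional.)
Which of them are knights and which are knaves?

As a knight, Priya's statement "if Finn is a knave then Lena is a knight" should be true; it is.
Soren is a knave, and the claim "Cara is a knight and Priya is a knave" is indeed False.
As a knight, Lena's statement "Cara is a knight or Cara is a knave" should be true; it is.
Cara (knave): "Priya is a knave, and Yusuf is a knave" — False. ✓
Dave is a knight, so "it is false that Lena is a knave" must be true — and it is.
Since Yusuf is a knight, "Cara is a knave exactly when Finn is a knight" needs to be true, which holds.
Finn (knight): "if Priya is a knave, then Dave is a knight" — true. ✓

Priya is a knight, Soren is a knave, Lena is a knight, Cara is a knave, Dave is a knight, Yusuf is a knight, and Finn is a knight.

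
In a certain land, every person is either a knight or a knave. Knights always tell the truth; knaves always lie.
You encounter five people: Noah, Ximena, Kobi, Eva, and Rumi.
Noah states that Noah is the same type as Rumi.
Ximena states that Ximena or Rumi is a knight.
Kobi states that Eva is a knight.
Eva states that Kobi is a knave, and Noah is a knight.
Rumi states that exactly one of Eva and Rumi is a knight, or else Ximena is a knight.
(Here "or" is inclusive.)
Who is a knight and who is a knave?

Noah is a knave, Ximena is a knight, Kobi is a knave, Eva is a knave, and Rumi is a knight.

As a knave, Noah's statement "Noah is the same type as Rumi" should be False; it is.
Ximena is a knight, and the claim "Ximena or Rumi is a knight" is indeed true.
Kobi is a knave, so "Eva is a knight" must be False — and it is.
Since Eva is a knave, "Kobi is a knave, and Noah is a knight" needs to be False, which holds.
Rumi (knight): "exactly one of Eva and Rumi is a knight, or else Ximena is a knight" — true. ✓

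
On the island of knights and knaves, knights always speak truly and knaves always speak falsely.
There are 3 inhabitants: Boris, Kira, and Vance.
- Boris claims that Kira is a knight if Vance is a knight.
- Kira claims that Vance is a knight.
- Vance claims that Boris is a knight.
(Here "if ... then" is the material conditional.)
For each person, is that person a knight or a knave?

Boris is a knight, so "Kira is a knight if Vance is a knight" must be True — and it is.
Since Kira is a knight, "Vance is a knight" needs to be True, which holds.
Vance (knight): "Boris is a knight" — True. ✓

Boris is a knight, Kira is a knight, and Vance is a knight.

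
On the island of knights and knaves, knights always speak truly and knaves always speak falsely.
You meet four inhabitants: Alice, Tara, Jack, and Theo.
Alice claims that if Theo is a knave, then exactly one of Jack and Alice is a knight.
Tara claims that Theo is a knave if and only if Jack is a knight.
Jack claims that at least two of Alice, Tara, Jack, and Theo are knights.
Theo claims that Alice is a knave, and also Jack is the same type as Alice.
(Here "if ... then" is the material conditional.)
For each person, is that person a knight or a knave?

Alice is a knight, Tara is a knave, Jack is a knave, and Theo is a knave.

As a knight, Alice's statement "if Theo is a knave, then exactly one of Jack and Alice is a knight" should be True; it is.
As a knave, Tara's statement "Theo is a knave if and only if Jack is a knight" should be false; it is.
Jack (knave): "at least two of Alice, Tara, Jack, and Theo are knights" — false. ✓
Theo (knave): "Alice is a knave, and also Jack is the same type as Alice" — false. ✓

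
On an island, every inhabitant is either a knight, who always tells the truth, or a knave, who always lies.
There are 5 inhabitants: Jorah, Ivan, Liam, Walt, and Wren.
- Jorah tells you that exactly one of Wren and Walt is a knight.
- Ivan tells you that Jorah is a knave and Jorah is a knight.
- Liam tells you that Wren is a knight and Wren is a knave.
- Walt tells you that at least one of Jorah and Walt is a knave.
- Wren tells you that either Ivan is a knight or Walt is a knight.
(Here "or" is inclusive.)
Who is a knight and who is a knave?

Jorah is a knave, Ivan is a knave, Liam is a knave, Walt is a knight, and Wren is a knight.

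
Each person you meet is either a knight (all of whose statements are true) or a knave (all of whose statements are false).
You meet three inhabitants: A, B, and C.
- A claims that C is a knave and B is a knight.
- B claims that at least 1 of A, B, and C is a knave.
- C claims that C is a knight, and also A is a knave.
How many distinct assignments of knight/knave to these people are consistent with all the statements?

Consistent assignments:
  A=knight, B=knight, C=knave
  A=knave, B=knight, C=knight

2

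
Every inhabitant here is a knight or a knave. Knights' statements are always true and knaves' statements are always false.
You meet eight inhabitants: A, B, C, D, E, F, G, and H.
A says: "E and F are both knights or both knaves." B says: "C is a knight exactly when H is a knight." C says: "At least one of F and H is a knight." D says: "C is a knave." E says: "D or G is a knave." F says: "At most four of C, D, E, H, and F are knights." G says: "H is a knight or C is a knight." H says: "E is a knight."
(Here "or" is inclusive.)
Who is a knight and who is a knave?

A is a knight, B is a knight, C is a knight, D is a knave, E is a knight, F is a knight, G is a knight, and H is a knight.

A is a knight; "E and F are both knights or both knaves" is True, as required.
B is a knight, so "C is a knight exactly when H is a knight" must be True — and it is.
Since C is a knight, "at least one of F and H is a knight" needs to be True, which holds.
As a knave, D's statement "C is a knave" should be false; it is.
E is a knight, so "D or G is a knave" must be True — and it is.
Since F is a knight, "at most four of C, D, E, H, and F are knights" needs to be True, which holds.
Since G is a knight, "H is a knight or C is a knight" needs to be True, which holds.
H is a knight, and the claim "E is a knight" is indeed True.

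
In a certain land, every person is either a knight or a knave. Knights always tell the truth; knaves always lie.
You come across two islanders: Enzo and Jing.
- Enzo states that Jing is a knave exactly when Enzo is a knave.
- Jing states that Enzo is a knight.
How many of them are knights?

The unique consistent assignment is Enzo=knight, Jing=knight.
That has 2 knights.

2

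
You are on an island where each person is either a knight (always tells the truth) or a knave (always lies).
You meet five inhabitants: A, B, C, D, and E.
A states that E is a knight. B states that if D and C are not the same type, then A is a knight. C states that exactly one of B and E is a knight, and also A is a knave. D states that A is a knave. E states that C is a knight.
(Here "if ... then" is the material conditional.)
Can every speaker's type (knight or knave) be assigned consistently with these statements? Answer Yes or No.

One consistent assignment: A=knave, B=knave, C=knave, D=knight, E=knave.

Yes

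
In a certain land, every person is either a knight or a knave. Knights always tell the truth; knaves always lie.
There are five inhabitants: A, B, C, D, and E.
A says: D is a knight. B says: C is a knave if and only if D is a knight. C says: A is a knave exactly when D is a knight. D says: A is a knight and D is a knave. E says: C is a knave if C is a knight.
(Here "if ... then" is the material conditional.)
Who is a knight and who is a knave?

A is a knave, B is a knave, C is a knave, D is a knave, and E is a knight.

Since A is a knave, "D is a knight" needs to be False, which holds.
As a knave, B's statement "C is a knave if and only if D is a knight" should be False; it is.
C is a knave; "A is a knave exactly when D is a knight" is False, as required.
Since D is a knave, "A is a knight and D is a knave" needs to be False, which holds.
As a knight, E's statement "C is a knave if C is a knight" should be True; it is.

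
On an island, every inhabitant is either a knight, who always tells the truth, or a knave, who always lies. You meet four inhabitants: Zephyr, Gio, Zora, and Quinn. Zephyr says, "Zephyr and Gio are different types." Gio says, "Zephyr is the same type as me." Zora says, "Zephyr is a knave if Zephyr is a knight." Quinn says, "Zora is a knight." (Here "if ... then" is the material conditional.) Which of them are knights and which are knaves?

Suppose Zephyr is a knave. Then Zephyr's statement "Zephyr and Gio are different types" would have to be false. Checking the 8 ways to assign the others, none is consistent with every speaker.
(For instance, with Gio=knave, Zora=knave, Quinn=knave, Gio's claim "Zephyr is the same type as me" comes out true where it would need to be false.)
So Zephyr must be a knight, making "Zephyr and Gio are different types" true. Taking Zephyr=knight, Gio=knave, Zora=knave, Quinn=knave, each remaining statement checks out:
  Gio (knave): "Zephyr is the same type as me" — false. ✓
  Zora (knave): "Zephyr is a knave if Zephyr is a knight" — false. ✓
  Quinn (knave): "Zora is a knight" — false. ✓
This is the unique consistent assignment.

Knights: Zephyr. Knaves: Gio, Zora, and Quinn.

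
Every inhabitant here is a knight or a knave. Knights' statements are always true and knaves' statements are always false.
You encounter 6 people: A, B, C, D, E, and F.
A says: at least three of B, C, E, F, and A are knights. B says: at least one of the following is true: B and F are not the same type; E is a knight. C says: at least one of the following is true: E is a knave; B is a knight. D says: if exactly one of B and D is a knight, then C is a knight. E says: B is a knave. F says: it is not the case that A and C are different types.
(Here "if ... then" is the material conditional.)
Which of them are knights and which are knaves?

Knights: B, C, and D. Knaves: A, E, and F.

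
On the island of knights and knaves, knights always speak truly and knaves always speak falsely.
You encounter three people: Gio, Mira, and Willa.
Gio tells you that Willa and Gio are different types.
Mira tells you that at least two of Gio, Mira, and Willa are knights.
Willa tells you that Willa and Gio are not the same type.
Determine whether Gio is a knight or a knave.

Consistent assignments: {Gio=knave, Mira=knave, Willa=knave}
In every consistent assignment, Gio is a knave.

Gio is a knave.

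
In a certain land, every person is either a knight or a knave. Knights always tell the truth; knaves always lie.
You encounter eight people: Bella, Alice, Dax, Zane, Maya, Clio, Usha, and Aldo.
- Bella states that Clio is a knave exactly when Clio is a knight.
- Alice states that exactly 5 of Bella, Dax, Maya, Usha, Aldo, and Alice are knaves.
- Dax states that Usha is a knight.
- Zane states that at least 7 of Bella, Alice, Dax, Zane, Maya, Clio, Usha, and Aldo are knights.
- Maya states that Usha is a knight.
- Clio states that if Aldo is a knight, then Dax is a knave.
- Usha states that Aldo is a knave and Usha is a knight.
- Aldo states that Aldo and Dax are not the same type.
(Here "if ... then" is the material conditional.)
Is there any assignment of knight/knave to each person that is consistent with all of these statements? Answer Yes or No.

Yes

One consistent assignment: Bella=knave, Alice=knight, Dax=knave, Zane=knave, Maya=knave, Clio=knight, Usha=knave, Aldo=knave.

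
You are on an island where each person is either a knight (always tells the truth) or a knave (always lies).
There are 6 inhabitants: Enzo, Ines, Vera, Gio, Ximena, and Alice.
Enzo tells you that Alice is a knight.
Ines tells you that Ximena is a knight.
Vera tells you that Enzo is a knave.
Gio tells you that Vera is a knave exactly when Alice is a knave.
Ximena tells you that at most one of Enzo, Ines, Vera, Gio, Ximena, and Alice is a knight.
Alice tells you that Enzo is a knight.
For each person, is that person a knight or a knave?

Enzo is a knight, and the claim "Alice is a knight" is indeed true.
Ines (knave): "Ximena is a knight" — False. ✓
Vera is a knave; "Enzo is a knave" is False, as required.
Gio (knave): "Vera is a knave exactly when Alice is a knave" — False. ✓
As a knave, Ximena's statement "at most one of Enzo, Ines, Vera, Gio, Ximena, and Alice is a knight" should be False; it is.
Alice is a knight, so "Enzo is a knight" must be true — and it is.

Enzo is a knight, Ines is a knave, Vera is a knave, Gio is a knave, Ximena is a knave, and Alice is a knight.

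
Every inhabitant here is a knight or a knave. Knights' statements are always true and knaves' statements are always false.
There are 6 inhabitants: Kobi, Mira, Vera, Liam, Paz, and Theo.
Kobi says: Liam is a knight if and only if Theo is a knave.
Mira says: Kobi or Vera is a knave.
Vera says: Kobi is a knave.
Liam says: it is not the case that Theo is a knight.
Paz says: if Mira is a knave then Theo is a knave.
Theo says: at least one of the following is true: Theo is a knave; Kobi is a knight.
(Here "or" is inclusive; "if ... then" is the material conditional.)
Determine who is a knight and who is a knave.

Knights: Kobi, Mira, Paz, and Theo. Knaves: Vera and Liam.

Kobi is a knight; "Liam is a knight if and only if Theo is a knave" is true, as required.
Mira is a knight, and the claim "Kobi or Vera is a knave" is indeed true.
Vera is a knave, so "Kobi is a knave" must be false — and it is.
Liam is a knave, so "it is not the case that Theo is a knight" must be false — and it is.
Paz is a knight, so "if Mira is a knave then Theo is a knave" must be true — and it is.
Theo is a knight, so "at least one of the following is true: Theo is a knave; Kobi is a knight" must be true — and it is.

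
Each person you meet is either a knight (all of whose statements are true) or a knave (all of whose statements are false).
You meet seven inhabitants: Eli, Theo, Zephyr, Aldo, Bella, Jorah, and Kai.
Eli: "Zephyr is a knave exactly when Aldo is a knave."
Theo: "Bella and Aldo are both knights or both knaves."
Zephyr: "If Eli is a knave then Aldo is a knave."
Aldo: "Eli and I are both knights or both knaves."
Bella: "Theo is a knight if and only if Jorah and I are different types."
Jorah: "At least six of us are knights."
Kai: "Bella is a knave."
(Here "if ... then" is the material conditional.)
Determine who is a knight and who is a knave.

Eli is a knight, Theo is a knight, Zephyr is a knight, Aldo is a knight, Bella is a knight, Jorah is a knave, and Kai is a knave.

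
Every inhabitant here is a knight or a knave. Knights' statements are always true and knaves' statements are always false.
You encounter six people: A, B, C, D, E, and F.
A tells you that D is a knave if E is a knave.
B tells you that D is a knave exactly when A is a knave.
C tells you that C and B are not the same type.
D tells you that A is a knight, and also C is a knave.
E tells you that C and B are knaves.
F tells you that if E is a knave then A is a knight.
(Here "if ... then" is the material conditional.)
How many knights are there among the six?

3

The unique consistent assignment is A=knight, B=knave, C=knight, D=knave, E=knave, F=knight.
That has 3 knights.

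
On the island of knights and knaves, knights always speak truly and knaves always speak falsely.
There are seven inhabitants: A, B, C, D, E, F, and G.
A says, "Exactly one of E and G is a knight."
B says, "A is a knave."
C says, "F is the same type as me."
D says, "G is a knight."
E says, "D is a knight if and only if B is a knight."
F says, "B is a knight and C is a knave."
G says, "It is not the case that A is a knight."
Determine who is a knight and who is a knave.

A is a knave, B is a knight, C is a knave, D is a knight, E is a knight, F is a knight, and G is a knight.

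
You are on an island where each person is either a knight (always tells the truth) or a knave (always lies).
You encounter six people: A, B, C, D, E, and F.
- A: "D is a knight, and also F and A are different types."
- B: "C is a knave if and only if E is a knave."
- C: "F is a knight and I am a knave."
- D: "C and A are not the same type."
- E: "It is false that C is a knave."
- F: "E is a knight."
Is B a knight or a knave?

B is a knight.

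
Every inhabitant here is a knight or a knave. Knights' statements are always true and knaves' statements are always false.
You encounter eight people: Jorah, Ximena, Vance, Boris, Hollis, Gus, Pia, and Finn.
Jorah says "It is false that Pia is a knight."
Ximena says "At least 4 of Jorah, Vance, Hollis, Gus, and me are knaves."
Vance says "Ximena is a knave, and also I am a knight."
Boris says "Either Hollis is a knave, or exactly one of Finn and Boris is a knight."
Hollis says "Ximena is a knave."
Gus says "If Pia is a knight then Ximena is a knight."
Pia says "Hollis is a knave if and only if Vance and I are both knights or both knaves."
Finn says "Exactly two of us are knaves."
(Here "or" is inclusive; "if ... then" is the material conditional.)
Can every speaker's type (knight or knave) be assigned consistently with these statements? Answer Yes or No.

Yes

One consistent assignment: Jorah=knight, Ximena=knave, Vance=knave, Boris=knight, Hollis=knight, Gus=knight, Pia=knave, Finn=knave.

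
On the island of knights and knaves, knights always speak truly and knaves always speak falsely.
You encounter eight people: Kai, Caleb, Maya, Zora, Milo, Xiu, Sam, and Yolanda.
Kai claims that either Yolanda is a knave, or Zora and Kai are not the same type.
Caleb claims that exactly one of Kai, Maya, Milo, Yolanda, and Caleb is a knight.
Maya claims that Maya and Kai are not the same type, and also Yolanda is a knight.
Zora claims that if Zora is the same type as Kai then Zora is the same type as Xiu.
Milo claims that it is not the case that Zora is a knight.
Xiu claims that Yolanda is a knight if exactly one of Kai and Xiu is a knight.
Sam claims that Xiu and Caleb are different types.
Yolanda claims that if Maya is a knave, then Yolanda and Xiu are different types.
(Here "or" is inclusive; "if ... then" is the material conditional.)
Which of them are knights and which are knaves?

Kai is a knave; "either Yolanda is a knave, or Zora and Kai are not the same type" is False, as required.
As a knave, Caleb's statement "exactly one of Kai, Maya, Milo, Yolanda, and Caleb is a knight" should be False; it is.
Maya is a knight, so "Maya and Kai are not the same type, and also Yolanda is a knight" must be True — and it is.
Zora is a knave, so "if Zora is the same type as Kai then Zora is the same type as Xiu" must be False — and it is.
Milo is a knight, so "it is not the case that Zora is a knight" must be True — and it is.
Since Xiu is a knight, "Yolanda is a knight if exactly one of Kai and Xiu is a knight" needs to be True, which holds.
Sam (knight): "Xiu and Caleb are different types" — True. ✓
Yolanda is a knight, so "if Maya is a knave, then Yolanda and Xiu are different types" must be True — and it is.

Knights: Maya, Milo, Xiu, Sam, and Yolanda. Knaves: Kai, Caleb, and Zora.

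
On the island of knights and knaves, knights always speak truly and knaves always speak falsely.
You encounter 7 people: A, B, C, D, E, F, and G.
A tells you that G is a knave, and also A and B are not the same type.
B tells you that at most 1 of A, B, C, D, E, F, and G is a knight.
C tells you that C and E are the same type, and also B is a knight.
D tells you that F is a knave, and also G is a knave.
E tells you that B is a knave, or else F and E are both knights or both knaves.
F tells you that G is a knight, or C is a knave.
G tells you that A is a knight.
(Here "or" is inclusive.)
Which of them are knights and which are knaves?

Knights: E and F. Knaves: A, B, C, D, and G.

A (knave): "G is a knave, and also A and B are not the same type" — false. ✓
B is a knave; "at most 1 of A, B, C, D, E, F, and G is a knight" is false, as required.
C is a knave, and the claim "C and E are the same type, and also B is a knight" is indeed false.
D is a knave, so "F is a knave, and also G is a knave" must be false — and it is.
E is a knight, so "B is a knave, or else F and E are both knights or both knaves" must be true — and it is.
F is a knight; "G is a knight, or C is a knave" is true, as required.
G is a knave, so "A is a knight" must be false — and it is.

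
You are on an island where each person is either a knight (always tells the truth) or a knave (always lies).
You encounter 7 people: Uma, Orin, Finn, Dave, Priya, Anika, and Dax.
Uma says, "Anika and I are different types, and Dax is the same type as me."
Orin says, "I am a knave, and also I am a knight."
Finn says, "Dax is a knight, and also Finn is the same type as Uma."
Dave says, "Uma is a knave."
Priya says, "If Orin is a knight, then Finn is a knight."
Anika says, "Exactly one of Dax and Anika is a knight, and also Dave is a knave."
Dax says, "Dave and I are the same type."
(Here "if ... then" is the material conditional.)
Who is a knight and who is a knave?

Uma (knave): "Anika and I are different types, and Dax is the same type as me" — false. ✓
As a knave, Orin's statement "I am a knave, and also I am a knight" should be false; it is.
Finn is a knave; "Dax is a knight, and also Finn is the same type as Uma" is false, as required.
Dave (knight): "Uma is a knave" — True. ✓
Priya is a knight, and the claim "if Orin is a knight, then Finn is a knight" is indeed True.
Since Anika is a knave, "exactly one of Dax and Anika is a knight, and also Dave is a knave" needs to be false, which holds.
As a knave, Dax's statement "Dave and I are the same type" should be false; it is.

Uma is a knave, Orin is a knave, Finn is a knave, Dave is a knight, Priya is a knight, Anika is a knave, and Dax is a knave.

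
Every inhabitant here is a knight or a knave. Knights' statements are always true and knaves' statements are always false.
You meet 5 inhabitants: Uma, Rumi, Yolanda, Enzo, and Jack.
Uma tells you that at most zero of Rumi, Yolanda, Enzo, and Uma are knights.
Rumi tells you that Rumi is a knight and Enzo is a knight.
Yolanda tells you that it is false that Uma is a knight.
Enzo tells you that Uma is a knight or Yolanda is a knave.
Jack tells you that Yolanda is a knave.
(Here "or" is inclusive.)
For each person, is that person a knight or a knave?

Since Uma is a knave, "at most zero of Rumi, Yolanda, Enzo, and Uma are knights" needs to be False, which holds.
Rumi is a knave; "Rumi is a knight and Enzo is a knight" is False, as required.
Yolanda (knight): "it is false that Uma is a knight" — True. ✓
Enzo is a knave; "Uma is a knight or Yolanda is a knave" is False, as required.
Jack is a knave, and the claim "Yolanda is a knave" is indeed False.

Uma is a knave, Rumi is a knave, Yolanda is a knight, Enzo is a knave, and Jack is a knave.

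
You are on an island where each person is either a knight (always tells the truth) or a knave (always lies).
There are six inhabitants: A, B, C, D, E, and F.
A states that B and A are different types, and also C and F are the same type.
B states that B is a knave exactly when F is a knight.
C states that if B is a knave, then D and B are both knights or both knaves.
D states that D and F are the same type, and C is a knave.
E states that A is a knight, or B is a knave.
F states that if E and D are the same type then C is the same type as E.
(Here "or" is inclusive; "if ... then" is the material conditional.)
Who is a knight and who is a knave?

A is a knave, and the claim "B and A are different types, and also C and F are the same type" is indeed false.
B (knight): "B is a knave exactly when F is a knight" — true. ✓
C is a knight; "if B is a knave, then D and B are both knights or both knaves" is true, as required.
Since D is a knave, "D and F are the same type, and C is a knave" needs to be false, which holds.
E is a knave; "A is a knight, or B is a knave" is false, as required.
Since F is a knave, "if E and D are the same type then C is the same type as E" needs to be false, which holds.

A is a knave, B is a knight, C is a knight, D is a knave, E is a knave, and F is a knave.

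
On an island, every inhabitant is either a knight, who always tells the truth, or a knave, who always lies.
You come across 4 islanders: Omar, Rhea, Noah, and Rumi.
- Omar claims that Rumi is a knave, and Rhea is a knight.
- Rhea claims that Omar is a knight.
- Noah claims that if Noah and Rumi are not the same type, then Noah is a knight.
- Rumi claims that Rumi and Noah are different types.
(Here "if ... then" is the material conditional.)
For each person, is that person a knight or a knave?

Omar is a knave, Rhea is a knave, Noah is a knave, and Rumi is a knight.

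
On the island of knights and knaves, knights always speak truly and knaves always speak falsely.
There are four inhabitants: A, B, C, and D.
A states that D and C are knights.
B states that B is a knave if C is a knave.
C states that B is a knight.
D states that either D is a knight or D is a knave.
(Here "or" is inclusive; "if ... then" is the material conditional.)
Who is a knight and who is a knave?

Suppose A is a knave. Then A's statement "D and C are knights" would have to be false. Checking the 8 ways to assign the others, none is consistent with every speaker.
(For instance, with B=knight, C=knight, D=knight, A's claim "D and C are knights" comes out true where it would need to be false.)
So A must be a knight, making "D and C are knights" true. Taking A=knight, B=knight, C=knight, D=knight, each remaining statement checks out:
  B (knight): "B is a knave if C is a knave" — true. ✓
  C (knight): "B is a knight" — true. ✓
  D (knight): "either D is a knight or D is a knave" — true. ✓
This is the unique consistent assignment.

A is a knight, B is a knight, C is a knight, and D is a knight.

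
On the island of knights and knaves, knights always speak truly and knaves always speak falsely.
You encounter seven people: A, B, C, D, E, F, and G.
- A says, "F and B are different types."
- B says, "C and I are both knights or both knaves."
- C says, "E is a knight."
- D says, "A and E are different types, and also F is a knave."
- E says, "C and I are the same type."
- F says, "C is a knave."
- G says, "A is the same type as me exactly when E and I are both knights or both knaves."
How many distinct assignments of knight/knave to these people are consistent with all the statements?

2

Consistent assignments:
  A=knight, B=knight, C=knight, D=knave, E=knight, F=knave, G=knight
  A=knave, B=knave, C=knight, D=knight, E=knight, F=knave, G=knave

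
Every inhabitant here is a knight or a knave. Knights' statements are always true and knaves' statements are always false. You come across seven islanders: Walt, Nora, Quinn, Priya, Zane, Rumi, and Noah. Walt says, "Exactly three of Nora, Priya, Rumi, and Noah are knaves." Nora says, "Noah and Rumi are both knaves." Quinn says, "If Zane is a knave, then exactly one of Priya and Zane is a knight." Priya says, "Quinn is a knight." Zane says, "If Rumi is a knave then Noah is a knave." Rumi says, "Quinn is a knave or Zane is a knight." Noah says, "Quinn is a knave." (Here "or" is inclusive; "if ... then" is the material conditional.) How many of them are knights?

4

The unique consistent assignment is Walt=knave, Nora=knave, Quinn=knight, Priya=knight, Zane=knight, Rumi=knight, Noah=knave.
That has 4 knights.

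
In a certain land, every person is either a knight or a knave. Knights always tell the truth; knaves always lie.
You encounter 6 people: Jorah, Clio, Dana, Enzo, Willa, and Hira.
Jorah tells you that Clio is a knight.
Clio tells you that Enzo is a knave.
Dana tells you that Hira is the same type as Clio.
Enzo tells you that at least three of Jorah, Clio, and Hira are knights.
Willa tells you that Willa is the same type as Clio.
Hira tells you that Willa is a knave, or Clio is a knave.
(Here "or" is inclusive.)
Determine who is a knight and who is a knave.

Jorah is a knight, Clio is a knight, Dana is a knave, Enzo is a knave, Willa is a knight, and Hira is a knave.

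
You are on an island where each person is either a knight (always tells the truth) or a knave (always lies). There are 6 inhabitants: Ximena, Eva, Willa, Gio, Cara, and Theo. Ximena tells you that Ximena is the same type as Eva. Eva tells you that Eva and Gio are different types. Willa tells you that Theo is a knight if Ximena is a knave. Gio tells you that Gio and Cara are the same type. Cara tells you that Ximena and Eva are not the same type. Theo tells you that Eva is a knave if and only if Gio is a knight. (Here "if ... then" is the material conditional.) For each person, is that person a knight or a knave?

Ximena is a knave, Eva is a knight, Willa is a knight, Gio is a knave, Cara is a knight, and Theo is a knight.

Since Ximena is a knave, "Ximena is the same type as Eva" needs to be false, which holds.
Since Eva is a knight, "Eva and Gio are different types" needs to be true, which holds.
Willa is a knight, and the claim "Theo is a knight if Ximena is a knave" is indeed true.
Gio is a knave, and the claim "Gio and Cara are the same type" is indeed false.
Since Cara is a knight, "Ximena and Eva are not the same type" needs to be true, which holds.
Theo is a knight, so "Eva is a knave if and only if Gio is a knight" must be true — and it is.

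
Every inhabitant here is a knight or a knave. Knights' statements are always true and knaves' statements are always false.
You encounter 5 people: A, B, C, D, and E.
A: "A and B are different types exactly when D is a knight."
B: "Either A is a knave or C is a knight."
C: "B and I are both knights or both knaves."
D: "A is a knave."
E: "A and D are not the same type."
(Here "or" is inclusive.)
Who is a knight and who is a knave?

A is a knight, B is a knight, C is a knight, D is a knave, and E is a knight.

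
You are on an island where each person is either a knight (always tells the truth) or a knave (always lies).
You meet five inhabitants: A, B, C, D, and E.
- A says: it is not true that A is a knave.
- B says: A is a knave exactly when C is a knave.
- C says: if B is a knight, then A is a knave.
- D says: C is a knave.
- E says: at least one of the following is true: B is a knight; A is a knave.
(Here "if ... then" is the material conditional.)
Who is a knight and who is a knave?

A is a knave, so "it is not true that A is a knave" must be False — and it is.
Since B is a knave, "A is a knave exactly when C is a knave" needs to be False, which holds.
Since C is a knight, "if B is a knight, then A is a knave" needs to be True, which holds.
D is a knave, and the claim "C is a knave" is indeed False.
E is a knight; "at least one of the following is true: B is a knight; A is a knave" is True, as required.

A is a knave, B is a knave, C is a knight, D is a knave, and E is a knight.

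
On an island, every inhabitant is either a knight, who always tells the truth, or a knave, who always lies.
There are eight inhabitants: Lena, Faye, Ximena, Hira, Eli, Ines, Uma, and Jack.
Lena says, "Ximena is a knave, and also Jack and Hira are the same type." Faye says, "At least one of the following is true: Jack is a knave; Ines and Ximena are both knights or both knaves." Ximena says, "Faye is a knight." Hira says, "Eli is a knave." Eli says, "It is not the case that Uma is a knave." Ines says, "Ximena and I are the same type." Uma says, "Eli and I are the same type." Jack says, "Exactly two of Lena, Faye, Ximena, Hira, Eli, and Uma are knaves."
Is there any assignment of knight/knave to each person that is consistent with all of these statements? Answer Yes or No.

Yes

One consistent assignment: Lena=knave, Faye=knight, Ximena=knight, Hira=knave, Eli=knight, Ines=knight, Uma=knight, Jack=knight.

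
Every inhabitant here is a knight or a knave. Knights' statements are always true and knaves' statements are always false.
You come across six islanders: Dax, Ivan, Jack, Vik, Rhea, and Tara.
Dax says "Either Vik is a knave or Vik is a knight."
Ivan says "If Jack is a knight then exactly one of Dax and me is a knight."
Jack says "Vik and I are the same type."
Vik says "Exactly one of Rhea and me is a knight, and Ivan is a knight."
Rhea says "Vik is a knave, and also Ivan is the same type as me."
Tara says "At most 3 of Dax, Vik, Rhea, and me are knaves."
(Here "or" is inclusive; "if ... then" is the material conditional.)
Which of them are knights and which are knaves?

Dax is a knight, Ivan is a knight, Jack is a knave, Vik is a knight, Rhea is a knave, and Tara is a knight.

Dax is a knight, so "either Vik is a knave or Vik is a knight" must be true — and it is.
Ivan (knight): "if Jack is a knight then exactly one of Dax and me is a knight" — true. ✓
Jack is a knave, so "Vik and I are the same type" must be false — and it is.
Vik is a knight; "exactly one of Rhea and me is a knight, and Ivan is a knight" is true, as required.
Rhea (knave): "Vik is a knave, and also Ivan is the same type as me" — false. ✓
Tara is a knight; "at most 3 of Dax, Vik, Rhea, and me are knaves" is true, as required.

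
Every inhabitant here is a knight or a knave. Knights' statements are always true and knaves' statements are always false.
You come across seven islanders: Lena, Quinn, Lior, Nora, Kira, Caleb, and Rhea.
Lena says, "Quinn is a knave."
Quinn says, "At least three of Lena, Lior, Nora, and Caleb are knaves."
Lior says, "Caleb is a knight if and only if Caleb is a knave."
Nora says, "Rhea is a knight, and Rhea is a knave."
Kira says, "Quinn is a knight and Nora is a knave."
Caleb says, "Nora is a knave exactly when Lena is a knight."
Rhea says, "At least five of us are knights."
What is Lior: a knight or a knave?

Lior is a knave.

Consistent assignments: {Lena=knight, Quinn=knave, Lior=knave, Nora=knave, Kira=knave, Caleb=knight, Rhea=knave}; {Lena=knave, Quinn=knight, Lior=knave, Nora=knave, Kira=knight, Caleb=knave, Rhea=knave}
In every consistent assignment, Lior is a knave.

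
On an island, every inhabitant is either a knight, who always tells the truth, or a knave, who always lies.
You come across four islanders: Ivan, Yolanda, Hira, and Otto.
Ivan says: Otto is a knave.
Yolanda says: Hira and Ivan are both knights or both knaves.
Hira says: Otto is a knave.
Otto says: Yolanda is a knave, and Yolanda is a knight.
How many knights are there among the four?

The unique consistent assignment is Ivan=knight, Yolanda=knight, Hira=knight, Otto=knave.
That has 3 knights.

3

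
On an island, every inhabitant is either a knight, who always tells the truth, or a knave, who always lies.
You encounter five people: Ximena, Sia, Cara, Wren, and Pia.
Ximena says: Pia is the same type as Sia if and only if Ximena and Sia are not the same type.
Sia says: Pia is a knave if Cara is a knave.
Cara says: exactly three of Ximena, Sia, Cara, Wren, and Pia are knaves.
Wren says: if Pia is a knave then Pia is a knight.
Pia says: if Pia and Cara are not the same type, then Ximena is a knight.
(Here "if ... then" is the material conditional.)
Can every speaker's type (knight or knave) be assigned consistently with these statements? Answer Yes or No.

One consistent assignment: Ximena=knave, Sia=knight, Cara=knight, Wren=knave, Pia=knave.

Yes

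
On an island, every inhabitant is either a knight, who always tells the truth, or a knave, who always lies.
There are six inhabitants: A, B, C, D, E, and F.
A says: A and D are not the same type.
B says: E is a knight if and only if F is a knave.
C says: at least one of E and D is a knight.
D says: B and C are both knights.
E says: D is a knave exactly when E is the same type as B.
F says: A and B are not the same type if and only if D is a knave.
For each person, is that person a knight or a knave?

Knights: B and F. Knaves: A, C, D, and E.

As a knave, A's statement "A and D are not the same type" should be false; it is.
B is a knight, and the claim "E is a knight if and only if F is a knave" is indeed true.
Since C is a knave, "at least one of E and D is a knight" needs to be false, which holds.
D is a knave, so "B and C are both knights" must be false — and it is.
E is a knave, so "D is a knave exactly when E is the same type as B" must be false — and it is.
As a knight, F's statement "A and B are not the same type if and only if D is a knave" should be true; it is.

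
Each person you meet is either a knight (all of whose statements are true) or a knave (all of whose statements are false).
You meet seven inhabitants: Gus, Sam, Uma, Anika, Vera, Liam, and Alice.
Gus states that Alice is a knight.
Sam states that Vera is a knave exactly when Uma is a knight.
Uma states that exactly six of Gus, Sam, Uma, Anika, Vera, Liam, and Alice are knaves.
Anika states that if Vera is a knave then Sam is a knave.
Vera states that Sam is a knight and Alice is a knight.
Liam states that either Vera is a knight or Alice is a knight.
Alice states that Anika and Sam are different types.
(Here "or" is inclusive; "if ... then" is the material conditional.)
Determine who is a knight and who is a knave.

Gus is a knight, and the claim "Alice is a knight" is indeed true.
Sam is a knave, so "Vera is a knave exactly when Uma is a knight" must be False — and it is.
Uma is a knave, and the claim "exactly six of Gus, Sam, Uma, Anika, Vera, Liam, and Alice are knaves" is indeed False.
Anika (knight): "if Vera is a knave then Sam is a knave" — true. ✓
Vera (knave): "Sam is a knight and Alice is a knight" — False. ✓
Liam is a knight, so "either Vera is a knight or Alice is a knight" must be true — and it is.
Alice is a knight, so "Anika and Sam are different types" must be true — and it is.

Knights: Gus, Anika, Liam, and Alice. Knaves: Sam, Uma, and Vera.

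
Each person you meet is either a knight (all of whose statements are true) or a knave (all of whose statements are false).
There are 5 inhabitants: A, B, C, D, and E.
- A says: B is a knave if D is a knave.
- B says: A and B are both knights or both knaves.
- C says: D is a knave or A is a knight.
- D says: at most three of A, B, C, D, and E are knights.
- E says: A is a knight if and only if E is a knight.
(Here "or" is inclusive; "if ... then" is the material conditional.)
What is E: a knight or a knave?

E is a knave.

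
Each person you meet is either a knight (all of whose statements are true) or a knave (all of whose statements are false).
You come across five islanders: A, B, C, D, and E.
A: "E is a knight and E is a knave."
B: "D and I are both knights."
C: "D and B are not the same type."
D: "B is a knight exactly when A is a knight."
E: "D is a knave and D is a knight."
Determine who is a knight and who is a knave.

A is a knave, B is a knave, C is a knight, D is a knight, and E is a knave.

As a knave, A's statement "E is a knight and E is a knave" should be false; it is.
B is a knave, and the claim "D and I are both knights" is indeed false.
C (knight): "D and B are not the same type" — True. ✓
D (knight): "B is a knight exactly when A is a knight" — True. ✓
E is a knave, so "D is a knave and D is a knight" must be false — and it is.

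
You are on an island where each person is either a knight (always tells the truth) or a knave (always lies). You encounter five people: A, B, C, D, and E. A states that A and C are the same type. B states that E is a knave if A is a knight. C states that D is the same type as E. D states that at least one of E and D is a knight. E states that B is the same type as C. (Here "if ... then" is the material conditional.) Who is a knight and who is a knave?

Knights: B, C, D, and E. Knaves: A.

Suppose A is a knight. Then A's statement "A and C are the same type" would have to be true. Checking the 16 ways to assign the others, none is consistent with every speaker.
(For instance, with B=knight, C=knight, D=knight, E=knight, B's claim "E is a knave if A is a knight" comes out false where it would need to be true.)
So A must be a knave, making "A and C are the same type" false. Taking A=knave, B=knight, C=knight, D=knight, E=knight, each remaining statement checks out:
  B (knight): "E is a knave if A is a knight" — true. ✓
  C (knight): "D is the same type as E" — true. ✓
  D (knight): "at least one of E and D is a knight" — true. ✓
  E (knight): "B is the same type as C" — true. ✓
This is the unique consistent assignment.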